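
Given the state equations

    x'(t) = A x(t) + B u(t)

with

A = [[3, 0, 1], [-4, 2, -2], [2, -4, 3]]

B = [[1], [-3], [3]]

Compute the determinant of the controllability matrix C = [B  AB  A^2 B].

-61

AB = [[6], [-16], [23]]
A^2B = [[41], [-102], [145]]
Controllability matrix C = [B  AB  A^2B] = [[1, 6, 41], [-3, -16, -102], [3, 23, 145]]
Expanding along the first row, det(C) = 1·((-16)·145 - (-102)·23) - 6·((-3)·145 - (-102)·3) + 41·((-3)·23 - (-16)·3) = 1·26 - 6·(-129) + 41·(-21) = -61
Since det(C) ≠ 0, rank(C) = 3 and the system is completely controllable.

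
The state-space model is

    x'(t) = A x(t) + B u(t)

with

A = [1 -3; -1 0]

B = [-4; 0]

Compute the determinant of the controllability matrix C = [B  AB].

-16

AB = [[-4], [4]]
Controllability matrix C = [B  AB] = [[-4, -4], [0, 4]]
det(C) = (-4)·4 - (-4)·0 = -16 - 0 = -16
Since det(C) ≠ 0, rank(C) = 2 and the system is completely controllable.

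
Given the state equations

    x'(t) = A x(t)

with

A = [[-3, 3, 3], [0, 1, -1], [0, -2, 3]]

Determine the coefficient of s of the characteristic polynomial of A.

Expand det(sI - A) for the 3×3 matrix.
p(s) = s^3 - s^2 - 11s + 3.
(Check: constant term = det(-A) = (-1)^3 det A = 3; coefficient of s^2 = -tr A = -1.)
The coefficient of s is -11.

-11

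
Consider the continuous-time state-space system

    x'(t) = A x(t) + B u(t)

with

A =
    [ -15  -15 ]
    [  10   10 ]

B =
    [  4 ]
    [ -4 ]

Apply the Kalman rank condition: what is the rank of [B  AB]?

1

AB = [[0], [0]]
Controllability matrix C = [B  AB] = [[4, 0], [-4, 0]]
Every column of C is a scalar multiple of column 1 = [4, -4] (multipliers 1, 0), so the columns span a one-dimensional space.
C ≠ 0, hence rank(C) = 1.
rank(C) = 1 < n = 2, so the pair (A, B) is not completely controllable.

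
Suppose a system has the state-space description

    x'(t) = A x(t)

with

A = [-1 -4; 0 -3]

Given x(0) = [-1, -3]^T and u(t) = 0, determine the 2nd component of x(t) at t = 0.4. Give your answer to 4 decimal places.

-0.9036

det(sI - A) = s^2 - (tr A)s + det A, with tr A = (-1) + (-3) = -4 and det A = (-1)·(-3) - (-4)·0 = 3 - 0 = 3.
So p(s) = det(sI - A) = s^2 + 4s + 3.
Factor s^2 + 4s + 3: two numbers with sum -4 and product 3 are -1 and -3, so s^2 + 4s + 3 = (s + 1)(s + 3).
Hence p(s) = (s + 1) (s + 3), with roots -3, -1.
The eigenvalues -3, -1 are distinct and real, so A is diagonalisable and x(t) = e^{At} x(0) = V diag(e^{λ_i t}) V^{-1} x(0), where the columns of V are the eigenvectors.
λ = -3: A - (-3)I = [[2, -4], [0, 0]]. Row 1 gives 2·v1 + (-4)·v2 = 0, so take v_1 = [2, 1]^T.
λ = -1: A - (-1)I = [[0, -4], [0, -2]]. Row 1 gives 0·v1 + (-4)·v2 = 0, so take v_2 = [1, 0]^T.
V = [v_1 v_2] = [[2, 1], [1, 0]] has det V = -1, so V^{-1} = adj(V)/det V = [[0, 1], [1, -2]].
Modal coordinates z(0) = V^{-1} x(0): 0·(-1) + 1·(-3) = -3; 1·(-1) + (-2)·(-3) = 5; so z(0) = [-3, 5]^T.
x_2(t) = Σ_i (v_i)_2 · z_i(0) · e^{λ_i t} (row 2 of V times the modal terms).
x_2(0.4) = 1·(-3)·e^{-3·0.4} + 0·5·e^{-1·0.4} = (-3)·0.301194 + 0·0.670320 = -0.9036.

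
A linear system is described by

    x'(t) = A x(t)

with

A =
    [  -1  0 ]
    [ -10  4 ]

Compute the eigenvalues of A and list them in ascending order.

-1, 4

det(sI - A) = s^2 - (tr A)s + det A, with tr A = (-1) + 4 = 3 and det A = (-1)·4 - 0·(-10) = -4 - 0 = -4.
So p(s) = det(sI - A) = s^2 - 3s - 4.
Factor s^2 - 3s - 4: two numbers with sum 3 and product -4 are 4 and -1, so s^2 - 3s - 4 = (s - 4)(s + 1).
Hence p(s) = (s - 4) (s + 1), with roots -1, 4.
At least one eigenvalue has non-negative real part, so the system is not asymptotically stable.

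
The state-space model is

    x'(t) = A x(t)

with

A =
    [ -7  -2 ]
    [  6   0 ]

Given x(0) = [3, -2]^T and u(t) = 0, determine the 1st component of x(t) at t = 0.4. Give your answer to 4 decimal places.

0.1092

det(sI - A) = s^2 - (tr A)s + det A, with tr A = (-7) + 0 = -7 and det A = (-7)·0 - (-2)·6 = 0 - (-12) = 12.
So p(s) = det(sI - A) = s^2 + 7s + 12.
Factor s^2 + 7s + 12: two numbers with sum -7 and product 12 are -3 and -4, so s^2 + 7s + 12 = (s + 3)(s + 4).
Hence p(s) = (s + 3) (s + 4), with roots -4, -3.
The eigenvalues -4, -3 are distinct and real, so A is diagonalisable and x(t) = e^{At} x(0) = V diag(e^{λ_i t}) V^{-1} x(0), where the columns of V are the eigenvectors.
λ = -4: A - (-4)I = [[-3, -2], [6, 4]]. Row 1 gives (-3)·v1 + (-2)·v2 = 0, so take v_1 = [-2, 3]^T.
λ = -3: A - (-3)I = [[-4, -2], [6, 3]]. Row 1 gives (-4)·v1 + (-2)·v2 = 0, so take v_2 = [-1, 2]^T.
V = [v_1 v_2] = [[-2, -1], [3, 2]] has det V = -1, so V^{-1} = adj(V)/det V = [[-2, -1], [3, 2]].
Modal coordinates z(0) = V^{-1} x(0): (-2)·3 + (-1)·(-2) = -4; 3·3 + 2·(-2) = 5; so z(0) = [-4, 5]^T.
x_1(t) = Σ_i (v_i)_1 · z_i(0) · e^{λ_i t} (row 1 of V times the modal terms).
x_1(0.4) = (-2)·(-4)·e^{-4·0.4} + (-1)·5·e^{-3·0.4} = 8·0.201897 + (-5)·0.301194 = 0.1092.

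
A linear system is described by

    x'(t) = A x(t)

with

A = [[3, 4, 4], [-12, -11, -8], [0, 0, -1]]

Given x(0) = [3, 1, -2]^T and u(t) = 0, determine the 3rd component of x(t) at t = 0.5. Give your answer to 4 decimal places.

det(sI - A) = s^3 - (tr A)s^2 + (M11 + M22 + M33)s - det A, where Mii is the 2×2 principal minor of A obtained by deleting row i and column i.
tr A = 3 + (-11) + (-1) = -9; M11 = (-11)·(-1) - (-8)·0 = 11 - 0 = 11; M22 = 3·(-1) - 4·0 = -3 - 0 = -3; M33 = 3·(-11) - 4·(-12) = -33 - (-48) = 15; sum of minors = 23.
det A = 3·((-11)·(-1) - (-8)·0) - 4·((-12)·(-1) - (-8)·0) + 4·((-12)·0 - (-11)·0) = 3·11 - 4·12 + 4·0 = -15.
So p(s) = det(sI - A) = s^3 + 9s^2 + 23s + 15.
Rational-root test: any integer root divides 15. Testing small divisors, s = -1 works: p(-1) = -1 + 9 + (-23) + 15 = 0, so (s + 1) is a factor.
Dividing, p(s) = (s + 1)(s^2 + 8s + 15).
Factor s^2 + 8s + 15: two numbers with sum -8 and product 15 are -3 and -5, so s^2 + 8s + 15 = (s + 3)(s + 5).
Hence p(s) = (s + 1) (s + 3) (s + 5), with roots -5, -3, -1.
The eigenvalues -5, -3, -1 are distinct and real, so A is diagonalisable and x(t) = e^{At} x(0) = V diag(e^{λ_i t}) V^{-1} x(0), where the columns of V are the eigenvectors.
λ = -5: A - (-5)I = [[8, 4, 4], [-12, -6, -8], [0, 0, 4]]. v must be orthogonal to every row; (row 1) × (row 2) = [-8, 16, 0], so take v_1 = [1, -2, 0]^T.
λ = -3: A - (-3)I = [[6, 4, 4], [-12, -8, -8], [0, 0, 2]]. v must be orthogonal to every row; (row 1) × (row 3) = [8, -12, 0], so take v_2 = [2, -3, 0]^T.
λ = -1: A - (-1)I = [[4, 4, 4], [-12, -10, -8], [0, 0, 0]]. v must be orthogonal to every row; (row 1) × (row 2) = [8, -16, 8], so take v_3 = [1, -2, 1]^T.
V = [v_1 v_2 v_3] = [[1, 2, 1], [-2, -3, -2], [0, 0, 1]] has det V = 1, so V^{-1} = adj(V)/det V = [[-3, -2, -1], [2, 1, 0], [0, 0, 1]].
Modal coordinates z(0) = V^{-1} x(0): (-3)·3 + (-2)·1 + (-1)·(-2) = -9; 2·3 + 1·1 + 0·(-2) = 7; 0·3 + 0·1 + 1·(-2) = -2; so z(0) = [-9, 7, -2]^T.
x_3(t) = Σ_i (v_i)_3 · z_i(0) · e^{λ_i t} (row 3 of V times the modal terms).
x_3(0.5) = 0·(-9)·e^{-5·0.5} + 0·7·e^{-3·0.5} + 1·(-2)·e^{-1·0.5} = 0·0.082085 + 0·0.223130 + (-2)·0.606531 = -1.2131.

-1.2131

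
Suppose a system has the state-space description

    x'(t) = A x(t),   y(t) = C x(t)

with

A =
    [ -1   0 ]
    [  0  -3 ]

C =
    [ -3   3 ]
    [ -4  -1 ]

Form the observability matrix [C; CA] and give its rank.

2

CA = [[3, -9], [4, 3]]
Observability matrix O = [C; CA] = [[-3, 3], [-4, -1], [3, -9], [4, 3]]
Take the 2×2 submatrix of O formed by rows 1, 2: [[-3, 3], [-4, -1]]. Its determinant is (-3)·(-1) - 3·(-4) = 3 - (-12) = 15 ≠ 0.
So rank(O) ≥ 2; since O has 2 columns, rank(O) = 2.
rank(O) = 2 = n, so the pair (A, C) is completely observable.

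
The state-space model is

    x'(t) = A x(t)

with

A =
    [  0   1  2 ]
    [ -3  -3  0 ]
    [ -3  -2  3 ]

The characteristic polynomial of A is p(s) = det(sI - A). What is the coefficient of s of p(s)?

0

Expand det(sI - A) for the 3×3 matrix.
p(s) = s^3 - 3.
(Check: constant term = det(-A) = (-1)^3 det A = -3; coefficient of s^2 = -tr A = 0.)
The coefficient of s is 0.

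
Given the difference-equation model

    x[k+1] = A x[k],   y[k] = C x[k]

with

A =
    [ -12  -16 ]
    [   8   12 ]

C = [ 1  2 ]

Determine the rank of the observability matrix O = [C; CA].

1

CA = [[4, 8]]
Observability matrix O = [C; CA] = [[1, 2], [4, 8]]
Every row of O is a scalar multiple of row 1 = [1, 2] (multipliers 1, 4), so the rows span a one-dimensional space.
O ≠ 0, hence rank(O) = 1.
rank(O) = 1 < n = 2, so the pair (A, C) is not completely observable.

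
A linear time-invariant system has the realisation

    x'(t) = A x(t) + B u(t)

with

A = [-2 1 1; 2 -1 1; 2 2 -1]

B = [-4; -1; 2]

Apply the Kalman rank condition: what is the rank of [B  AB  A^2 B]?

3

AB = [[9], [-5], [-12]]
A^2B = [[-35], [11], [20]]
Controllability matrix C = [B  AB  A^2B] = [[-4, 9, -35], [-1, -5, 11], [2, -12, 20]]
det(C) = (-4)·((-5)·20 - 11·(-12)) - 9·((-1)·20 - 11·2) + (-35)·((-1)·(-12) - (-5)·2) = (-4)·32 - 9·(-42) + (-35)·22 = -520 ≠ 0, so rank(C) = 3.
rank(C) = 3 = n, so the pair (A, B) is completely controllable.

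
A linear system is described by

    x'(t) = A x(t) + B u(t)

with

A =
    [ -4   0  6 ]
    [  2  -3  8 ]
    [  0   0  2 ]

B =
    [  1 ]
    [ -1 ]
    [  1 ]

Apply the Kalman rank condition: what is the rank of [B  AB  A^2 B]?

AB = [[2], [13], [2]]
A^2B = [[4], [-19], [4]]
Controllability matrix C = [B  AB  A^2B] = [[1, 2, 4], [-1, 13, -19], [1, 2, 4]]
The rows r1, r2, r3 of C are linearly dependent: -r1 + r3 = 0 (check each entry), so rank(C) ≤ 2.
The 2×2 minor from rows 1, 2, columns 1, 2 is 1·13 - 2·(-1) = 13 - (-2) = 15 ≠ 0, so rank(C) = 2.
rank(C) = 2 < n = 3, so the pair (A, B) is not completely controllable.

2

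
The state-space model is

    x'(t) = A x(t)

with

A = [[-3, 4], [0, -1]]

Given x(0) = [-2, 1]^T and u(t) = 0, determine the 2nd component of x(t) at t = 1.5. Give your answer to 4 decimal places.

det(sI - A) = s^2 - (tr A)s + det A, with tr A = (-3) + (-1) = -4 and det A = (-3)·(-1) - 4·0 = 3 - 0 = 3.
So p(s) = det(sI - A) = s^2 + 4s + 3.
Factor s^2 + 4s + 3: two numbers with sum -4 and product 3 are -1 and -3, so s^2 + 4s + 3 = (s + 1)(s + 3).
Hence p(s) = (s + 1) (s + 3), with roots -3, -1.
The eigenvalues -3, -1 are distinct and real, so A is diagonalisable and x(t) = e^{At} x(0) = V diag(e^{λ_i t}) V^{-1} x(0), where the columns of V are the eigenvectors.
λ = -3: A - (-3)I = [[0, 4], [0, 2]]. Row 1 gives 0·v1 + 4·v2 = 0, so take v_1 = [-1, 0]^T.
λ = -1: A - (-1)I = [[-2, 4], [0, 0]]. Row 1 gives (-2)·v1 + 4·v2 = 0, so take v_2 = [2, 1]^T.
V = [v_1 v_2] = [[-1, 2], [0, 1]] has det V = -1, so V^{-1} = adj(V)/det V = [[-1, 2], [0, 1]].
Modal coordinates z(0) = V^{-1} x(0): (-1)·(-2) + 2·1 = 4; 0·(-2) + 1·1 = 1; so z(0) = [4, 1]^T.
x_2(t) = Σ_i (v_i)_2 · z_i(0) · e^{λ_i t} (row 2 of V times the modal terms).
x_2(1.5) = 0·4·e^{-3·1.5} + 1·1·e^{-1·1.5} = 0·0.011109 + 1·0.223130 = 0.2231.

0.2231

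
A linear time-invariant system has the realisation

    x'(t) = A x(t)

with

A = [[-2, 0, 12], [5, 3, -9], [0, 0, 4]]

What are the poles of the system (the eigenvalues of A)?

-2, 3, 4

det(sI - A) = s^3 - (tr A)s^2 + (M11 + M22 + M33)s - det A, where Mii is the 2×2 principal minor of A obtained by deleting row i and column i.
tr A = (-2) + 3 + 4 = 5; M11 = 3·4 - (-9)·0 = 12 - 0 = 12; M22 = (-2)·4 - 12·0 = -8 - 0 = -8; M33 = (-2)·3 - 0·5 = -6 - 0 = -6; sum of minors = -2.
det A = (-2)·(3·4 - (-9)·0) - 0·(5·4 - (-9)·0) + 12·(5·0 - 3·0) = (-2)·12 - 0·20 + 12·0 = -24.
So p(s) = det(sI - A) = s^3 - 5s^2 - 2s + 24.
Rational-root test: any integer root divides 24. Testing small divisors, s = -2 works: p(-2) = -8 + (-20) + 4 + 24 = 0, so (s + 2) is a factor.
Dividing, p(s) = (s + 2)(s^2 - 7s + 12).
Factor s^2 - 7s + 12: two numbers with sum 7 and product 12 are 4 and 3, so s^2 - 7s + 12 = (s - 4)(s - 3).
Hence p(s) = (s - 4) (s - 3) (s + 2), with roots -2, 3, 4.
At least one eigenvalue has non-negative real part, so the system is not asymptotically stable.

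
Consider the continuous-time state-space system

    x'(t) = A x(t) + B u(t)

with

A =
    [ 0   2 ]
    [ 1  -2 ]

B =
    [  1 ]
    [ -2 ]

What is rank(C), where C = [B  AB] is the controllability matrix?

AB = [[-4], [5]]
Controllability matrix C = [B  AB] = [[1, -4], [-2, 5]]
det(C) = 1·5 - (-4)·(-2) = 5 - 8 = -3 ≠ 0, so rank(C) = 2.
rank(C) = 2 = n, so the pair (A, B) is completely controllable.

2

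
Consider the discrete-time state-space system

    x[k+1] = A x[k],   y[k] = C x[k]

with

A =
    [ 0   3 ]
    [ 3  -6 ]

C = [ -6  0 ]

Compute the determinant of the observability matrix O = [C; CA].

108

CA = [[0, -18]]
Observability matrix O = [C; CA] = [[-6, 0], [0, -18]]
det(O) = (-6)·(-18) - 0·0 = 108 - 0 = 108
Since det(O) ≠ 0, rank(O) = 2 and the system is completely observable.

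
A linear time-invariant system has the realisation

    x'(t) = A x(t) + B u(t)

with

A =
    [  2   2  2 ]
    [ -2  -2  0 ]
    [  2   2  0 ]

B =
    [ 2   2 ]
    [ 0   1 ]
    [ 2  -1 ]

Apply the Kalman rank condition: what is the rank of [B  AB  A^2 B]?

3

AB = [[8, 4], [-4, -6], [4, 6]]
A^2B = [[16, 8], [-8, 4], [8, -4]]
Controllability matrix C = [B  AB  A^2B] = [[2, 2, 8, 4, 16, 8], [0, 1, -4, -6, -8, 4], [2, -1, 4, 6, 8, -4]]
Take the 3×3 submatrix of C formed by columns 1, 2, 3: [[2, 2, 8], [0, 1, -4], [2, -1, 4]]. Its determinant is 2·(1·4 - (-4)·(-1)) - 2·(0·4 - (-4)·2) + 8·(0·(-1) - 1·2) = 2·0 - 2·8 + 8·(-2) = -32 ≠ 0.
So rank(C) ≥ 3; since C has 3 rows, rank(C) = 3.
rank(C) = 3 = n, so the pair (A, B) is completely controllable.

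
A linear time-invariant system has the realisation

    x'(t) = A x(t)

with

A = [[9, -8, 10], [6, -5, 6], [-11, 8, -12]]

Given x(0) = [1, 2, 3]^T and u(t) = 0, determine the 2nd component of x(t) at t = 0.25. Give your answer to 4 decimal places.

det(sI - A) = s^3 - (tr A)s^2 + (M11 + M22 + M33)s - det A, where Mii is the 2×2 principal minor of A obtained by deleting row i and column i.
tr A = 9 + (-5) + (-12) = -8; M11 = (-5)·(-12) - 6·8 = 60 - 48 = 12; M22 = 9·(-12) - 10·(-11) = -108 - (-110) = 2; M33 = 9·(-5) - (-8)·6 = -45 - (-48) = 3; sum of minors = 17.
det A = 9·((-5)·(-12) - 6·8) - (-8)·(6·(-12) - 6·(-11)) + 10·(6·8 - (-5)·(-11)) = 9·12 - (-8)·(-6) + 10·(-7) = -10.
So p(s) = det(sI - A) = s^3 + 8s^2 + 17s + 10.
Rational-root test: any integer root divides 10. Testing small divisors, s = -1 works: p(-1) = -1 + 8 + (-17) + 10 = 0, so (s + 1) is a factor.
Dividing, p(s) = (s + 1)(s^2 + 7s + 10).
Factor s^2 + 7s + 10: two numbers with sum -7 and product 10 are -2 and -5, so s^2 + 7s + 10 = (s + 2)(s + 5).
Hence p(s) = (s + 1) (s + 2) (s + 5), with roots -5, -2, -1.
The eigenvalues -5, -2, -1 are distinct and real, so A is diagonalisable and x(t) = e^{At} x(0) = V diag(e^{λ_i t}) V^{-1} x(0), where the columns of V are the eigenvectors.
λ = -5: A - (-5)I = [[14, -8, 10], [6, 0, 6], [-11, 8, -7]]. v must be orthogonal to every row; (row 1) × (row 2) = [-48, -24, 48], so take v_1 = [2, 1, -2]^T.
λ = -2: A - (-2)I = [[11, -8, 10], [6, -3, 6], [-11, 8, -10]]. v must be orthogonal to every row; (row 1) × (row 2) = [-18, -6, 15], so take v_2 = [6, 2, -5]^T.
λ = -1: A - (-1)I = [[10, -8, 10], [6, -4, 6], [-11, 8, -11]]. v must be orthogonal to every row; (row 1) × (row 2) = [-8, 0, 8], so take v_3 = [-1, 0, 1]^T.
V = [v_1 v_2 v_3] = [[2, 6, -1], [1, 2, 0], [-2, -5, 1]] has det V = -1, so V^{-1} = adj(V)/det V = [[-2, 1, -2], [1, 0, 1], [1, 2, 2]].
Modal coordinates z(0) = V^{-1} x(0): (-2)·1 + 1·2 + (-2)·3 = -6; 1·1 + 0·2 + 1·3 = 4; 1·1 + 2·2 + 2·3 = 11; so z(0) = [-6, 4, 11]^T.
x_2(t) = Σ_i (v_i)_2 · z_i(0) · e^{λ_i t} (row 2 of V times the modal terms).
x_2(0.25) = 1·(-6)·e^{-5·0.25} + 2·4·e^{-2·0.25} + 0·11·e^{-1·0.25} = (-6)·0.286505 + 8·0.606531 + 0·0.778801 = 3.1332.

3.1332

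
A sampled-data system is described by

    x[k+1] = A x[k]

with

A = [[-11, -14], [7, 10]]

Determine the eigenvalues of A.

-4, 3

det(zI - A) = z^2 - (tr A)z + det A, with tr A = (-11) + 10 = -1 and det A = (-11)·10 - (-14)·7 = -110 - (-98) = -12.
So p(z) = det(zI - A) = z^2 + z - 12.
Factor z^2 + z - 12: two numbers with sum -1 and product -12 are 3 and -4, so z^2 + z - 12 = (z - 3)(z + 4).
Hence p(z) = (z - 3) (z + 4), with roots -4, 3.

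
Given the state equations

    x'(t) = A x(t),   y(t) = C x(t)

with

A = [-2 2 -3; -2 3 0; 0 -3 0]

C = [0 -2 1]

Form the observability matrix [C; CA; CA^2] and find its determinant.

CA = [[4, -9, 0]]
CA^2 = [[10, -19, -12]]
Observability matrix O = [C; CA; CA^2] = [[0, -2, 1], [4, -9, 0], [10, -19, -12]]
Expanding along the first row, det(O) = 0·((-9)·(-12) - 0·(-19)) - (-2)·(4·(-12) - 0·10) + 1·(4·(-19) - (-9)·10) = 0·108 - (-2)·(-48) + 1·14 = -82
Since det(O) ≠ 0, rank(O) = 3 and the system is completely observable.

-82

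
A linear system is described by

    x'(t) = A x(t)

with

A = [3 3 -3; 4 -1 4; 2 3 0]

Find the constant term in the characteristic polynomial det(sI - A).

54

Expand det(sI - A) for the 3×3 matrix.
p(s) = s^3 - 2s^2 - 21s + 54.
(Check: constant term = det(-A) = (-1)^3 det A = 54; coefficient of s^2 = -tr A = -2.)
The constant term is 54.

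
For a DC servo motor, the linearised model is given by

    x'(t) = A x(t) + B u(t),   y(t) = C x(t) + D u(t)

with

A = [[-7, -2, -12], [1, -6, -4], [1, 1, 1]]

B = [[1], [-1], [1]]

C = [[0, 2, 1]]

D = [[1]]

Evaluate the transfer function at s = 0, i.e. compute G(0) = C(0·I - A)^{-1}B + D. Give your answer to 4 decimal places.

G(0) = C(-A)^{-1}B + D = -C A^{-1} B + D.
det A = -60, so A^{-1} = (1/-60)·adj(A) = [[1/30, 1/6, 16/15], [1/12, -1/12, 2/3], [-7/60, -1/12, -11/15]]
A^{-1} B = [14/15, 5/6, -23/30]^T
C A^{-1} B = 9/10
G(0) = D - C A^{-1} B = 1 - (9/10) = 1/10 ≈ 0.1000

0.1000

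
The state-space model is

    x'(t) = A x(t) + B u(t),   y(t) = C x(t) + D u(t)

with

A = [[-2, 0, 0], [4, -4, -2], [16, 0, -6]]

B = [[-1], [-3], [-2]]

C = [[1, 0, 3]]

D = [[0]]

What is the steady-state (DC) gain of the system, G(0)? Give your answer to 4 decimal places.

-5.5000

G(0) = C(-A)^{-1}B + D = -C A^{-1} B + D.
det A = -48, so A^{-1} = (1/-48)·adj(A) = [[-1/2, 0, 0], [1/6, -1/4, 1/12], [-4/3, 0, -1/6]]
A^{-1} B = [1/2, 5/12, 5/3]^T
C A^{-1} B = 11/2
G(0) = D - C A^{-1} B = 0 - (11/2) = -11/2 ≈ -5.5000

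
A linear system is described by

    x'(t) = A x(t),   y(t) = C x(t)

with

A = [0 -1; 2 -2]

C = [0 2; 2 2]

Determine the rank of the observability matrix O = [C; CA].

2

CA = [[4, -4], [4, -6]]
Observability matrix O = [C; CA] = [[0, 2], [2, 2], [4, -4], [4, -6]]
Take the 2×2 submatrix of O formed by rows 1, 2: [[0, 2], [2, 2]]. Its determinant is 0·2 - 2·2 = 0 - 4 = -4 ≠ 0.
So rank(O) ≥ 2; since O has 2 columns, rank(O) = 2.
rank(O) = 2 = n, so the pair (A, C) is completely observable.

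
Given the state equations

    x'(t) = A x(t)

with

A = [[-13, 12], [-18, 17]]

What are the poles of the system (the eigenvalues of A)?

-1, 5

det(sI - A) = s^2 - (tr A)s + det A, with tr A = (-13) + 17 = 4 and det A = (-13)·17 - 12·(-18) = -221 - (-216) = -5.
So p(s) = det(sI - A) = s^2 - 4s - 5.
Factor s^2 - 4s - 5: two numbers with sum 4 and product -5 are 5 and -1, so s^2 - 4s - 5 = (s - 5)(s + 1).
Hence p(s) = (s - 5) (s + 1), with roots -1, 5.
At least one eigenvalue has non-negative real part, so the system is not asymptotically stable.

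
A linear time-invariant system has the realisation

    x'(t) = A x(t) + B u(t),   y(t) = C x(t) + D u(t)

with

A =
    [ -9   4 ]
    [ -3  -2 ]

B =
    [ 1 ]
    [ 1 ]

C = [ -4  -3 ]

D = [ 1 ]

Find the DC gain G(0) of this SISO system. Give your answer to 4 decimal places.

G(0) = C(-A)^{-1}B + D = -C A^{-1} B + D.
det A = 30, so A^{-1} = (1/30)·adj(A) = [[-1/15, -2/15], [1/10, -3/10]]
A^{-1} B = [-1/5, -1/5]^T
C A^{-1} B = 7/5
G(0) = D - C A^{-1} B = 1 - (7/5) = -2/5 ≈ -0.4000

-0.4000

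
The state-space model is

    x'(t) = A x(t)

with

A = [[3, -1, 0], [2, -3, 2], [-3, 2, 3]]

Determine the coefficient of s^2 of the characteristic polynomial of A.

Expand det(sI - A) for the 3×3 matrix.
p(s) = s^3 - 3s^2 - 11s + 27.
(Check: constant term = det(-A) = (-1)^3 det A = 27; coefficient of s^2 = -tr A = -3.)
The coefficient of s^2 is -3.

-3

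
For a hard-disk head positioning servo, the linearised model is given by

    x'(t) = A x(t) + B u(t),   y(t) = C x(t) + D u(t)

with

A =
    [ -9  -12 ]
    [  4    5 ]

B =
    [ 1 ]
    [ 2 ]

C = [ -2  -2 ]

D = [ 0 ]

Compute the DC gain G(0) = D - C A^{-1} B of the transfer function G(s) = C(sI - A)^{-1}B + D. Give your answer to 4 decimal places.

4.6667

G(0) = C(-A)^{-1}B + D = -C A^{-1} B + D.
det A = 3, so A^{-1} = (1/3)·adj(A) = [[5/3, 4], [-4/3, -3]]
A^{-1} B = [29/3, -22/3]^T
C A^{-1} B = -14/3
G(0) = D - C A^{-1} B = 0 - (-14/3) = 14/3 ≈ 4.6667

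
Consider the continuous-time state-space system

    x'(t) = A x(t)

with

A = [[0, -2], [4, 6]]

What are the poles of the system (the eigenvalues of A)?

2, 4

det(sI - A) = s^2 - (tr A)s + det A, with tr A = 0 + 6 = 6 and det A = 0·6 - (-2)·4 = 0 - (-8) = 8.
So p(s) = det(sI - A) = s^2 - 6s + 8.
Factor s^2 - 6s + 8: two numbers with sum 6 and product 8 are 4 and 2, so s^2 - 6s + 8 = (s - 4)(s - 2).
Hence p(s) = (s - 4) (s - 2), with roots 2, 4.
At least one eigenvalue has non-negative real part, so the system is not asymptotically stable.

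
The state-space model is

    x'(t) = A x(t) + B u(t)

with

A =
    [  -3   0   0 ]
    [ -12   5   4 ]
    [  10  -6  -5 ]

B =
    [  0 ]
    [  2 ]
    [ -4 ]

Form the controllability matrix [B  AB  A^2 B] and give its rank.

2

AB = [[0], [-6], [8]]
A^2B = [[0], [2], [-4]]
Controllability matrix C = [B  AB  A^2B] = [[0, 0, 0], [2, -6, 2], [-4, 8, -4]]
Row 1 of C is identically zero, so rank(C) ≤ 2.
The 2×2 minor from rows 2, 3, columns 1, 2 is 2·8 - (-6)·(-4) = 16 - 24 = -8 ≠ 0, so rank(C) = 2.
rank(C) = 2 < n = 3, so the pair (A, B) is not completely controllable.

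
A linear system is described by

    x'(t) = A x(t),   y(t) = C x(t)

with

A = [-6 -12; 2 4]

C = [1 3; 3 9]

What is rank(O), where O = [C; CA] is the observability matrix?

1

CA = [[0, 0], [0, 0]]
Observability matrix O = [C; CA] = [[1, 3], [3, 9], [0, 0], [0, 0]]
Every row of O is a scalar multiple of row 1 = [1, 3] (multipliers 1, 3, 0, 0), so the rows span a one-dimensional space.
O ≠ 0, hence rank(O) = 1.
rank(O) = 1 < n = 2, so the pair (A, C) is not completely observable.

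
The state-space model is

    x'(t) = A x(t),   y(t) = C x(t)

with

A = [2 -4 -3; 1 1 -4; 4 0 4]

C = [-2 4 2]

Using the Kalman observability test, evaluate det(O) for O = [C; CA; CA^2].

3600

CA = [[8, 12, -2]]
CA^2 = [[20, -20, -80]]
Observability matrix O = [C; CA; CA^2] = [[-2, 4, 2], [8, 12, -2], [20, -20, -80]]
Expanding along the first row, det(O) = (-2)·(12·(-80) - (-2)·(-20)) - 4·(8·(-80) - (-2)·20) + 2·(8·(-20) - 12·20) = (-2)·(-1000) - 4·(-600) + 2·(-400) = 3600
Since det(O) ≠ 0, rank(O) = 3 and the system is completely observable.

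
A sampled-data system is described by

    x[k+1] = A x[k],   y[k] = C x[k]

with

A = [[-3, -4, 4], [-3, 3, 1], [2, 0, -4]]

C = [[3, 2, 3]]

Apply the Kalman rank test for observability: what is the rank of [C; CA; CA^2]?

3

CA = [[-9, -6, 2]]
CA^2 = [[49, 18, -50]]
Observability matrix O = [C; CA; CA^2] = [[3, 2, 3], [-9, -6, 2], [49, 18, -50]]
det(O) = 3·((-6)·(-50) - 2·18) - 2·((-9)·(-50) - 2·49) + 3·((-9)·18 - (-6)·49) = 3·264 - 2·352 + 3·132 = 484 ≠ 0, so rank(O) = 3.
rank(O) = 3 = n, so the pair (A, C) is completely observable.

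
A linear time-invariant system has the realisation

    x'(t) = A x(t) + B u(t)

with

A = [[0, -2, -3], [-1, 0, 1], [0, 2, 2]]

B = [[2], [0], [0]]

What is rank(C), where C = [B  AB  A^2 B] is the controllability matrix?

3

AB = [[0], [-2], [0]]
A^2B = [[4], [0], [-4]]
Controllability matrix C = [B  AB  A^2B] = [[2, 0, 4], [0, -2, 0], [0, 0, -4]]
det(C) = 2·((-2)·(-4) - 0·0) - 0·(0·(-4) - 0·0) + 4·(0·0 - (-2)·0) = 2·8 - 0·0 + 4·0 = 16 ≠ 0, so rank(C) = 3.
rank(C) = 3 = n, so the pair (A, B) is completely controllable.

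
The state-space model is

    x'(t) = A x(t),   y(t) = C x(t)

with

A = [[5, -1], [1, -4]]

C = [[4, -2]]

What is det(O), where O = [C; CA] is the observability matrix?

52

CA = [[18, 4]]
Observability matrix O = [C; CA] = [[4, -2], [18, 4]]
det(O) = 4·4 - (-2)·18 = 16 - (-36) = 52
Since det(O) ≠ 0, rank(O) = 2 and the system is completely observable.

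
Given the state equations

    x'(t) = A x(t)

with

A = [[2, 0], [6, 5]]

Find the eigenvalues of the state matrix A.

2, 5

det(sI - A) = s^2 - (tr A)s + det A, with tr A = 2 + 5 = 7 and det A = 2·5 - 0·6 = 10 - 0 = 10.
So p(s) = det(sI - A) = s^2 - 7s + 10.
Factor s^2 - 7s + 10: two numbers with sum 7 and product 10 are 5 and 2, so s^2 - 7s + 10 = (s - 5)(s - 2).
Hence p(s) = (s - 5) (s - 2), with roots 2, 5.
At least one eigenvalue has non-negative real part, so the system is not asymptotically stable.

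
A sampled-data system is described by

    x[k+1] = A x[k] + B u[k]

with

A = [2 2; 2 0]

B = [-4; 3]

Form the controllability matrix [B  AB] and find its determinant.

AB = [[-2], [-8]]
Controllability matrix C = [B  AB] = [[-4, -2], [3, -8]]
det(C) = (-4)·(-8) - (-2)·3 = 32 - (-6) = 38
Since det(C) ≠ 0, rank(C) = 2 and the system is completely controllable.

38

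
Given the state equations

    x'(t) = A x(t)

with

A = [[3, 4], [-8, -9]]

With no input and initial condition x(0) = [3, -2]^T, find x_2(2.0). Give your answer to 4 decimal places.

det(sI - A) = s^2 - (tr A)s + det A, with tr A = 3 + (-9) = -6 and det A = 3·(-9) - 4·(-8) = -27 - (-32) = 5.
So p(s) = det(sI - A) = s^2 + 6s + 5.
Factor s^2 + 6s + 5: two numbers with sum -6 and product 5 are -1 and -5, so s^2 + 6s + 5 = (s + 1)(s + 5).
Hence p(s) = (s + 1) (s + 5), with roots -5, -1.
The eigenvalues -5, -1 are distinct and real, so A is diagonalisable and x(t) = e^{At} x(0) = V diag(e^{λ_i t}) V^{-1} x(0), where the columns of V are the eigenvectors.
λ = -5: A - (-5)I = [[8, 4], [-8, -4]]. Row 1 gives 8·v1 + 4·v2 = 0, so take v_1 = [-1, 2]^T.
λ = -1: A - (-1)I = [[4, 4], [-8, -8]]. Row 1 gives 4·v1 + 4·v2 = 0, so take v_2 = [1, -1]^T.
V = [v_1 v_2] = [[-1, 1], [2, -1]] has det V = -1, so V^{-1} = adj(V)/det V = [[1, 1], [2, 1]].
Modal coordinates z(0) = V^{-1} x(0): 1·3 + 1·(-2) = 1; 2·3 + 1·(-2) = 4; so z(0) = [1, 4]^T.
x_2(t) = Σ_i (v_i)_2 · z_i(0) · e^{λ_i t} (row 2 of V times the modal terms).
x_2(2.0) = 2·1·e^{-5·2.0} + (-1)·4·e^{-1·2.0} = 2·0.000045 + (-4)·0.135335 = -0.5413.

-0.5413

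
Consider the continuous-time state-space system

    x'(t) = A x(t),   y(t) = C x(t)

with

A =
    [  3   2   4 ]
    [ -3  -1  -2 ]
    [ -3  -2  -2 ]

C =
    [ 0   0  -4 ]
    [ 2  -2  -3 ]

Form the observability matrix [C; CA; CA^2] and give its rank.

CA = [[12, 8, 8], [21, 12, 18]]
CA^2 = [[-12, 0, 16], [-27, -6, 24]]
Observability matrix O = [C; CA; CA^2] = [[0, 0, -4], [2, -2, -3], [12, 8, 8], [21, 12, 18], [-12, 0, 16], [-27, -6, 24]]
Take the 3×3 submatrix of O formed by rows 1, 2, 3: [[0, 0, -4], [2, -2, -3], [12, 8, 8]]. Its determinant is 0·((-2)·8 - (-3)·8) - 0·(2·8 - (-3)·12) + (-4)·(2·8 - (-2)·12) = 0·8 - 0·52 + (-4)·40 = -160 ≠ 0.
So rank(O) ≥ 3; since O has 3 columns, rank(O) = 3.
rank(O) = 3 = n, so the pair (A, C) is completely observable.

3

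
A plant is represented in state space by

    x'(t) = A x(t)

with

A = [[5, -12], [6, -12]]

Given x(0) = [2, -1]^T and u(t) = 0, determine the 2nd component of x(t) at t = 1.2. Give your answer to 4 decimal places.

0.3736

det(sI - A) = s^2 - (tr A)s + det A, with tr A = 5 + (-12) = -7 and det A = 5·(-12) - (-12)·6 = -60 - (-72) = 12.
So p(s) = det(sI - A) = s^2 + 7s + 12.
Factor s^2 + 7s + 12: two numbers with sum -7 and product 12 are -3 and -4, so s^2 + 7s + 12 = (s + 3)(s + 4).
Hence p(s) = (s + 3) (s + 4), with roots -4, -3.
The eigenvalues -4, -3 are distinct and real, so A is diagonalisable and x(t) = e^{At} x(0) = V diag(e^{λ_i t}) V^{-1} x(0), where the columns of V are the eigenvectors.
λ = -4: A - (-4)I = [[9, -12], [6, -8]]. Row 1 gives 9·v1 + (-12)·v2 = 0, so take v_1 = [-4, -3]^T.
λ = -3: A - (-3)I = [[8, -12], [6, -9]]. Row 1 gives 8·v1 + (-12)·v2 = 0, so take v_2 = [3, 2]^T.
V = [v_1 v_2] = [[-4, 3], [-3, 2]] has det V = 1, so V^{-1} = adj(V)/det V = [[2, -3], [3, -4]].
Modal coordinates z(0) = V^{-1} x(0): 2·2 + (-3)·(-1) = 7; 3·2 + (-4)·(-1) = 10; so z(0) = [7, 10]^T.
x_2(t) = Σ_i (v_i)_2 · z_i(0) · e^{λ_i t} (row 2 of V times the modal terms).
x_2(1.2) = (-3)·7·e^{-4·1.2} + 2·10·e^{-3·1.2} = (-21)·0.00822975 + 20·0.02732372 = 0.3736.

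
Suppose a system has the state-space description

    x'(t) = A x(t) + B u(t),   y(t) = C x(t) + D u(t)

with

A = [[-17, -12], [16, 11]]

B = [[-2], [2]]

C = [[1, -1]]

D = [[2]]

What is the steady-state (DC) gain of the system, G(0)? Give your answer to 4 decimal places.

1.2000

G(0) = C(-A)^{-1}B + D = -C A^{-1} B + D.
det A = 5, so A^{-1} = (1/5)·adj(A) = [[11/5, 12/5], [-16/5, -17/5]]
A^{-1} B = [2/5, -2/5]^T
C A^{-1} B = 4/5
G(0) = D - C A^{-1} B = 2 - (4/5) = 6/5 ≈ 1.2000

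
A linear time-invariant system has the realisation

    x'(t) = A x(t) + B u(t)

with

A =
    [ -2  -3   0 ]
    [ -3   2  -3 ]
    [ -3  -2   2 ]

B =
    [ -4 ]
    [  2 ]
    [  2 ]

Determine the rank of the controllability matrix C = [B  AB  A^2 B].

AB = [[2], [10], [12]]
A^2B = [[-34], [-22], [-2]]
Controllability matrix C = [B  AB  A^2B] = [[-4, 2, -34], [2, 10, -22], [2, 12, -2]]
det(C) = (-4)·(10·(-2) - (-22)·12) - 2·(2·(-2) - (-22)·2) + (-34)·(2·12 - 10·2) = (-4)·244 - 2·40 + (-34)·4 = -1192 ≠ 0, so rank(C) = 3.
rank(C) = 3 = n, so the pair (A, B) is completely controllable.

3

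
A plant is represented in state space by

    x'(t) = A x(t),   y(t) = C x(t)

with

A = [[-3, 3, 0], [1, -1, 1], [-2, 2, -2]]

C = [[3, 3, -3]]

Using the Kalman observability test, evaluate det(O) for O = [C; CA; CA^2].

CA = [[0, 0, 9]]
CA^2 = [[-18, 18, -18]]
Observability matrix O = [C; CA; CA^2] = [[3, 3, -3], [0, 0, 9], [-18, 18, -18]]
Expanding along the first row, det(O) = 3·(0·(-18) - 9·18) - 3·(0·(-18) - 9·(-18)) + (-3)·(0·18 - 0·(-18)) = 3·(-162) - 3·162 + (-3)·0 = -972
Since det(O) ≠ 0, rank(O) = 3 and the system is completely observable.

-972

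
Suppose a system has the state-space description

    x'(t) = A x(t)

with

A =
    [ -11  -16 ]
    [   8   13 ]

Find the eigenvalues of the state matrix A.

det(sI - A) = s^2 - (tr A)s + det A, with tr A = (-11) + 13 = 2 and det A = (-11)·13 - (-16)·8 = -143 - (-128) = -15.
So p(s) = det(sI - A) = s^2 - 2s - 15.
Factor s^2 - 2s - 15: two numbers with sum 2 and product -15 are 5 and -3, so s^2 - 2s - 15 = (s - 5)(s + 3).
Hence p(s) = (s - 5) (s + 3), with roots -3, 5.
At least one eigenvalue has non-negative real part, so the system is not asymptotically stable.

-3, 5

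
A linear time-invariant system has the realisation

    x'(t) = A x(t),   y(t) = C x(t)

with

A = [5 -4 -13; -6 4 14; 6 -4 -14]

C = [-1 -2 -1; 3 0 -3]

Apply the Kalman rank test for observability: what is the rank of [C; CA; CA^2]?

2

CA = [[1, 0, -1], [-3, 0, 3]]
CA^2 = [[-1, 0, 1], [3, 0, -3]]
Observability matrix O = [C; CA; CA^2] = [[-1, -2, -1], [3, 0, -3], [1, 0, -1], [-3, 0, 3], [-1, 0, 1], [3, 0, -3]]
The columns c1, c2, c3 of O are linearly dependent: c1 - c2 + c3 = 0 (check each entry), so rank(O) ≤ 2.
The 2×2 minor from rows 1, 2, columns 1, 2 is (-1)·0 - (-2)·3 = 0 - (-6) = 6 ≠ 0, so rank(O) = 2.
rank(O) = 2 < n = 3, so the pair (A, C) is not completely observable.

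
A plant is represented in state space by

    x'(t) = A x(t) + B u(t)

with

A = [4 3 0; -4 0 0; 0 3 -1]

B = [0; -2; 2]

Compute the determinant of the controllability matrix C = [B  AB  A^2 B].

AB = [[-6], [0], [-8]]
A^2B = [[-24], [24], [8]]
Controllability matrix C = [B  AB  A^2B] = [[0, -6, -24], [-2, 0, 24], [2, -8, 8]]
Expanding along the first row, det(C) = 0·(0·8 - 24·(-8)) - (-6)·((-2)·8 - 24·2) + (-24)·((-2)·(-8) - 0·2) = 0·192 - (-6)·(-64) + (-24)·16 = -768
Since det(C) ≠ 0, rank(C) = 3 and the system is completely controllable.

-768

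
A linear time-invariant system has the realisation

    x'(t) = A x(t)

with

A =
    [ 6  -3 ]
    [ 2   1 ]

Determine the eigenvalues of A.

3, 4

det(sI - A) = s^2 - (tr A)s + det A, with tr A = 6 + 1 = 7 and det A = 6·1 - (-3)·2 = 6 - (-6) = 12.
So p(s) = det(sI - A) = s^2 - 7s + 12.
Factor s^2 - 7s + 12: two numbers with sum 7 and product 12 are 4 and 3, so s^2 - 7s + 12 = (s - 4)(s - 3).
Hence p(s) = (s - 4) (s - 3), with roots 3, 4.
At least one eigenvalue has non-negative real part, so the system is not asymptotically stable.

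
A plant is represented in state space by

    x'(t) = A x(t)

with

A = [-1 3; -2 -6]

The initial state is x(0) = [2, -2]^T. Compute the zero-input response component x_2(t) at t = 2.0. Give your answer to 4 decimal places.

det(sI - A) = s^2 - (tr A)s + det A, with tr A = (-1) + (-6) = -7 and det A = (-1)·(-6) - 3·(-2) = 6 - (-6) = 12.
So p(s) = det(sI - A) = s^2 + 7s + 12.
Factor s^2 + 7s + 12: two numbers with sum -7 and product 12 are -3 and -4, so s^2 + 7s + 12 = (s + 3)(s + 4).
Hence p(s) = (s + 3) (s + 4), with roots -4, -3.
The eigenvalues -4, -3 are distinct and real, so A is diagonalisable and x(t) = e^{At} x(0) = V diag(e^{λ_i t}) V^{-1} x(0), where the columns of V are the eigenvectors.
λ = -4: A - (-4)I = [[3, 3], [-2, -2]]. Row 1 gives 3·v1 + 3·v2 = 0, so take v_1 = [-1, 1]^T.
λ = -3: A - (-3)I = [[2, 3], [-2, -3]]. Row 1 gives 2·v1 + 3·v2 = 0, so take v_2 = [3, -2]^T.
V = [v_1 v_2] = [[-1, 3], [1, -2]] has det V = -1, so V^{-1} = adj(V)/det V = [[2, 3], [1, 1]].
Modal coordinates z(0) = V^{-1} x(0): 2·2 + 3·(-2) = -2; 1·2 + 1·(-2) = 0; so z(0) = [-2, 0]^T.
x_2(t) = Σ_i (v_i)_2 · z_i(0) · e^{λ_i t} (row 2 of V times the modal terms).
x_2(2.0) = 1·(-2)·e^{-4·2.0} + (-2)·0·e^{-3·2.0} = (-2)·0.000335 + 0·0.002479 = -0.0007.

-0.0007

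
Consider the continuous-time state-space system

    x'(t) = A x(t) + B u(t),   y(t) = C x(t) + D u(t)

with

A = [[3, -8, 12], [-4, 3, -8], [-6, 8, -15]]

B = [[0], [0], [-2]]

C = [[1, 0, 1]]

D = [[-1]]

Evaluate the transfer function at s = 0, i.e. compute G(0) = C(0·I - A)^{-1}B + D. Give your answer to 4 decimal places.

-1.6667

G(0) = C(-A)^{-1}B + D = -C A^{-1} B + D.
det A = -15, so A^{-1} = (1/-15)·adj(A) = [[-19/15, 8/5, -28/15], [4/5, -9/5, 8/5], [14/15, -8/5, 23/15]]
A^{-1} B = [56/15, -16/5, -46/15]^T
C A^{-1} B = 2/3
G(0) = D - C A^{-1} B = -1 - (2/3) = -5/3 ≈ -1.6667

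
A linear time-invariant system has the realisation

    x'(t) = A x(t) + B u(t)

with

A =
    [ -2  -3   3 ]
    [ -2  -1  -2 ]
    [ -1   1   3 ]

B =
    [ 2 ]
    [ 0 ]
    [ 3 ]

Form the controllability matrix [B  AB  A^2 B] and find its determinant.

AB = [[5], [-10], [7]]
A^2B = [[41], [-14], [6]]
Controllability matrix C = [B  AB  A^2B] = [[2, 5, 41], [0, -10, -14], [3, 7, 6]]
Expanding along the first row, det(C) = 2·((-10)·6 - (-14)·7) - 5·(0·6 - (-14)·3) + 41·(0·7 - (-10)·3) = 2·38 - 5·42 + 41·30 = 1096
Since det(C) ≠ 0, rank(C) = 3 and the system is completely controllable.

1096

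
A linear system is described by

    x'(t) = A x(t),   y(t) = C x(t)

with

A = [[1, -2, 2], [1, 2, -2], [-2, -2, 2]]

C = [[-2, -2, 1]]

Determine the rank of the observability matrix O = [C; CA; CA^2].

3

CA = [[-6, -2, 2]]
CA^2 = [[-12, 4, -4]]
Observability matrix O = [C; CA; CA^2] = [[-2, -2, 1], [-6, -2, 2], [-12, 4, -4]]
det(O) = (-2)·((-2)·(-4) - 2·4) - (-2)·((-6)·(-4) - 2·(-12)) + 1·((-6)·4 - (-2)·(-12)) = (-2)·0 - (-2)·48 + 1·(-48) = 48 ≠ 0, so rank(O) = 3.
rank(O) = 3 = n, so the pair (A, C) is completely observable.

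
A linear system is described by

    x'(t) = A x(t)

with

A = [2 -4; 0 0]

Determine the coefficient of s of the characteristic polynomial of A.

-2

For a 2×2 matrix, det(sI - A) = s^2 - (tr A)s + det A.
tr A = 2, det A = 0.
So p(s) = s^2 - 2s.
The coefficient of s is -2.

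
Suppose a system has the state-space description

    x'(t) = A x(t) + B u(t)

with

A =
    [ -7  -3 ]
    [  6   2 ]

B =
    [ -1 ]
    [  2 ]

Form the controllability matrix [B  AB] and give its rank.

1

AB = [[1], [-2]]
Controllability matrix C = [B  AB] = [[-1, 1], [2, -2]]
Every column of C is a scalar multiple of column 1 = [-1, 2] (multipliers 1, -1), so the columns span a one-dimensional space.
C ≠ 0, hence rank(C) = 1.
rank(C) = 1 < n = 2, so the pair (A, B) is not completely controllable.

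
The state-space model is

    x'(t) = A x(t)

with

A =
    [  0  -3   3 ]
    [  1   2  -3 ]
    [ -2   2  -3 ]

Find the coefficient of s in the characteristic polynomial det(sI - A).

Expand det(sI - A) for the 3×3 matrix.
p(s) = s^3 + s^2 + 9s + 9.
(Check: constant term = det(-A) = (-1)^3 det A = 9; coefficient of s^2 = -tr A = 1.)
The coefficient of s is 9.

9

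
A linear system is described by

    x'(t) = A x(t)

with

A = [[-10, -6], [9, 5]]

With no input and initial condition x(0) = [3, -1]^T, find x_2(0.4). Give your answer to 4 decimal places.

det(sI - A) = s^2 - (tr A)s + det A, with tr A = (-10) + 5 = -5 and det A = (-10)·5 - (-6)·9 = -50 - (-54) = 4.
So p(s) = det(sI - A) = s^2 + 5s + 4.
Factor s^2 + 5s + 4: two numbers with sum -5 and product 4 are -1 and -4, so s^2 + 5s + 4 = (s + 1)(s + 4).
Hence p(s) = (s + 1) (s + 4), with roots -4, -1.
The eigenvalues -4, -1 are distinct and real, so A is diagonalisable and x(t) = e^{At} x(0) = V diag(e^{λ_i t}) V^{-1} x(0), where the columns of V are the eigenvectors.
λ = -4: A - (-4)I = [[-6, -6], [9, 9]]. Row 1 gives (-6)·v1 + (-6)·v2 = 0, so take v_1 = [1, -1]^T.
λ = -1: A - (-1)I = [[-9, -6], [9, 6]]. Row 1 gives (-9)·v1 + (-6)·v2 = 0, so take v_2 = [-2, 3]^T.
V = [v_1 v_2] = [[1, -2], [-1, 3]] has det V = 1, so V^{-1} = adj(V)/det V = [[3, 2], [1, 1]].
Modal coordinates z(0) = V^{-1} x(0): 3·3 + 2·(-1) = 7; 1·3 + 1·(-1) = 2; so z(0) = [7, 2]^T.
x_2(t) = Σ_i (v_i)_2 · z_i(0) · e^{λ_i t} (row 2 of V times the modal terms).
x_2(0.4) = (-1)·7·e^{-4·0.4} + 3·2·e^{-1·0.4} = (-7)·0.201897 + 6·0.670320 = 2.6086.

2.6086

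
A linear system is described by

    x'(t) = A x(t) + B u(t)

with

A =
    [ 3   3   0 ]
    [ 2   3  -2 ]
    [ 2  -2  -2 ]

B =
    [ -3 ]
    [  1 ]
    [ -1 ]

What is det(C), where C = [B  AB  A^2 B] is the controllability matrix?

201

AB = [[-6], [-1], [-6]]
A^2B = [[-21], [-3], [2]]
Controllability matrix C = [B  AB  A^2B] = [[-3, -6, -21], [1, -1, -3], [-1, -6, 2]]
Expanding along the first row, det(C) = (-3)·((-1)·2 - (-3)·(-6)) - (-6)·(1·2 - (-3)·(-1)) + (-21)·(1·(-6) - (-1)·(-1)) = (-3)·(-20) - (-6)·(-1) + (-21)·(-7) = 201
Since det(C) ≠ 0, rank(C) = 3 and the system is completely controllable.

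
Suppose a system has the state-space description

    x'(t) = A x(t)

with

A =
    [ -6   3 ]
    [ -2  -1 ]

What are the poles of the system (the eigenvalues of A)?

det(sI - A) = s^2 - (tr A)s + det A, with tr A = (-6) + (-1) = -7 and det A = (-6)·(-1) - 3·(-2) = 6 - (-6) = 12.
So p(s) = det(sI - A) = s^2 + 7s + 12.
Factor s^2 + 7s + 12: two numbers with sum -7 and product 12 are -3 and -4, so s^2 + 7s + 12 = (s + 3)(s + 4).
Hence p(s) = (s + 3) (s + 4), with roots -4, -3.
All eigenvalues have negative real part, so the system is asymptotically stable.

-4, -3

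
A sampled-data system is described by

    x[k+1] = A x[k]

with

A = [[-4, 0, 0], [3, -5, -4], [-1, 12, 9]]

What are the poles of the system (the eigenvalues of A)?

det(zI - A) = z^3 - (tr A)z^2 + (M11 + M22 + M33)z - det A, where Mii is the 2×2 principal minor of A obtained by deleting row i and column i.
tr A = (-4) + (-5) + 9 = 0; M11 = (-5)·9 - (-4)·12 = -45 - (-48) = 3; M22 = (-4)·9 - 0·(-1) = -36 - 0 = -36; M33 = (-4)·(-5) - 0·3 = 20 - 0 = 20; sum of minors = -13.
det A = (-4)·((-5)·9 - (-4)·12) - 0·(3·9 - (-4)·(-1)) + 0·(3·12 - (-5)·(-1)) = (-4)·3 - 0·23 + 0·31 = -12.
So p(z) = det(zI - A) = z^3 - 13z + 12.
Rational-root test: any integer root divides 12. Testing small divisors, z = 1 works: p(1) = 1 + 0 + (-13) + 12 = 0, so (z - 1) is a factor.
Dividing, p(z) = (z - 1)(z^2 + z - 12).
Factor z^2 + z - 12: two numbers with sum -1 and product -12 are 3 and -4, so z^2 + z - 12 = (z - 3)(z + 4).
Hence p(z) = (z - 3) (z - 1) (z + 4), with roots -4, 1, 3.

-4, 1, 3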